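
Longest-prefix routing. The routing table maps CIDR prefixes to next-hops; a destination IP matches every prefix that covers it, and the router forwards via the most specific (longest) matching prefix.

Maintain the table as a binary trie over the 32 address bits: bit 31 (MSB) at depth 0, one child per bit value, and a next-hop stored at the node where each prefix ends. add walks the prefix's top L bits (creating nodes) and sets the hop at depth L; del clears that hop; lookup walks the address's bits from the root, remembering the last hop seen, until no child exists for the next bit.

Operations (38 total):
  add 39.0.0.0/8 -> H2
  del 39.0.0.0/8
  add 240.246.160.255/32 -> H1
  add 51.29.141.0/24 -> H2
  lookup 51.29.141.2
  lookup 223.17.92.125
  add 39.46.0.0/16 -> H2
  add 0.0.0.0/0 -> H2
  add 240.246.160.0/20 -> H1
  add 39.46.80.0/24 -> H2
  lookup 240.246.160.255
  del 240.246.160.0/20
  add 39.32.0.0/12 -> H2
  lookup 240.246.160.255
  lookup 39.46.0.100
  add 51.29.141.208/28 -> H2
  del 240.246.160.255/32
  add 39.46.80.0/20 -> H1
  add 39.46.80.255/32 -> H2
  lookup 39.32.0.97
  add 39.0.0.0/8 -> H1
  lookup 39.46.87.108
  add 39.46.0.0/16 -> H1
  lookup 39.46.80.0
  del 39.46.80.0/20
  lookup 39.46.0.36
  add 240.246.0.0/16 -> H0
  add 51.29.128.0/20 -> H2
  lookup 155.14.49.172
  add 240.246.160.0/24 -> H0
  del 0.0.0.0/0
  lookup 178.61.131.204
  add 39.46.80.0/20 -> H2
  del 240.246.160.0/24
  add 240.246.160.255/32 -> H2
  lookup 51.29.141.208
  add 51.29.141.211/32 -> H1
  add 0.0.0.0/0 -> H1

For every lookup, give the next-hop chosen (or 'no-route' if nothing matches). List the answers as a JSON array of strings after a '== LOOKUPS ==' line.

Trace:
  + 39.0.0.0/8 (H2) depth=8
  - 39.0.0.0/8 clear@8
  + 240.246.160.255/32 (H1) depth=32
  + 51.29.141.0/24 (H2) depth=24
  lookup 51.29.141.2: bits 001100110001110110001101 walk d0:-→d1:-→d2:-→d3:-→d4:-→d5:-→d6:-→d7:-→d8:-→d9:-→d10:-→d11:-→d12:-→d13:-→d14:-→d15:-→d16:-→d17:-→d18:-→d19:-→d20:-→d21:-→d22:-→d23:-→d24:H2 -> H2
  lookup 223.17.92.125: bits 11 walk d0:-→d1:-→d2:- -> no-route
  + 39.46.0.0/16 (H2) depth=16
  + 0.0.0.0/0 (H2) depth=0
  + 240.246.160.0/20 (H1) depth=20
  + 39.46.80.0/24 (H2) depth=24
  lookup 240.246.160.255: bits 11110000111101101010000011111111 walk d0:H2→d1:-→d2:-→d3:-→d4:-→d5:-→d6:-→d7:-→d8:-→d9:-→d10:-→d11:-→d12:-→d13:-→d14:-→d15:-→d16:-→d17:-→d18:-→d19:-→d20:H1→d21:-→d22:-→d23:-→d24:-→d25:-→d26:-→d27:-→d28:-→d29:-→d30:-→d31:-→d32:H1 -> H1
  - 240.246.160.0/20 clear@20
  + 39.32.0.0/12 (H2) depth=12
  lookup 240.246.160.255: bits 11110000111101101010000011111111 walk d0:H2→d1:-→d2:-→d3:-→d4:-→d5:-→d6:-→d7:-→d8:-→d9:-→d10:-→d11:-→d12:-→d13:-→d14:-→d15:-→d16:-→d17:-→d18:-→d19:-→d20:-→d21:-→d22:-→d23:-→d24:-→d25:-→d26:-→d27:-→d28:-→d29:-→d30:-→d31:-→d32:H1 -> H1
  lookup 39.46.0.100: bits 00100111001011100 walk d0:H2→d1:-→d2:-→d3:-→d4:-→d5:-→d6:-→d7:-→d8:-→d9:-→d10:-→d11:-→d12:H2→d13:-→d14:-→d15:-→d16:H2→d17:- -> H2
  + 51.29.141.208/28 (H2) depth=28
  - 240.246.160.255/32 clear@32
  + 39.46.80.0/20 (H1) depth=20
  + 39.46.80.255/32 (H2) depth=32
  lookup 39.32.0.97: bits 001001110010 walk d0:H2→d1:-→d2:-→d3:-→d4:-→d5:-→d6:-→d7:-→d8:-→d9:-→d10:-→d11:-→d12:H2 -> H2
  + 39.0.0.0/8 (H1) depth=8
  lookup 39.46.87.108: bits 001001110010111001010 walk d0:H2→d1:-→d2:-→d3:-→d4:-→d5:-→d6:-→d7:-→d8:H1→d9:-→d10:-→d11:-→d12:H2→d13:-→d14:-→d15:-→d16:H2→d17:-→d18:-→d19:-→d20:H1→d21:- -> H1
  + 39.46.0.0/16 (H1) depth=16
  lookup 39.46.80.0: bits 001001110010111001010000 walk d0:H2→d1:-→d2:-→d3:-→d4:-→d5:-→d6:-→d7:-→d8:H1→d9:-→d10:-→d11:-→d12:H2→d13:-→d14:-→d15:-→d16:H1→d17:-→d18:-→d19:-→d20:H1→d21:-→d22:-→d23:-→d24:H2 -> H2
  - 39.46.80.0/20 clear@20
  lookup 39.46.0.36: bits 00100111001011100 walk d0:H2→d1:-→d2:-→d3:-→d4:-→d5:-→d6:-→d7:-→d8:H1→d9:-→d10:-→d11:-→d12:H2→d13:-→d14:-→d15:-→d16:H1→d17:- -> H1
  + 240.246.0.0/16 (H0) depth=16
  + 51.29.128.0/20 (H2) depth=20
  lookup 155.14.49.172: bits 1 walk d0:H2→d1:- -> H2
  + 240.246.160.0/24 (H0) depth=24
  - 0.0.0.0/0 clear@0
  lookup 178.61.131.204: bits 1 walk d0:-→d1:- -> no-route
  + 39.46.80.0/20 (H2) depth=20
  - 240.246.160.0/24 clear@24
  + 240.246.160.255/32 (H2) depth=32
  lookup 51.29.141.208: bits 0011001100011101100011011101 walk d0:-→d1:-→d2:-→d3:-→d4:-→d5:-→d6:-→d7:-→d8:-→d9:-→d10:-→d11:-→d12:-→d13:-→d14:-→d15:-→d16:-→d17:-→d18:-→d19:-→d20:H2→d21:-→d22:-→d23:-→d24:H2→d25:-→d26:-→d27:-→d28:H2 -> H2
  + 51.29.141.211/32 (H1) depth=32
  + 0.0.0.0/0 (H1) depth=0

== LOOKUPS ==
["H2","no-route","H1","H1","H2","H2","H1","H2","H1","H2","no-route","H2"]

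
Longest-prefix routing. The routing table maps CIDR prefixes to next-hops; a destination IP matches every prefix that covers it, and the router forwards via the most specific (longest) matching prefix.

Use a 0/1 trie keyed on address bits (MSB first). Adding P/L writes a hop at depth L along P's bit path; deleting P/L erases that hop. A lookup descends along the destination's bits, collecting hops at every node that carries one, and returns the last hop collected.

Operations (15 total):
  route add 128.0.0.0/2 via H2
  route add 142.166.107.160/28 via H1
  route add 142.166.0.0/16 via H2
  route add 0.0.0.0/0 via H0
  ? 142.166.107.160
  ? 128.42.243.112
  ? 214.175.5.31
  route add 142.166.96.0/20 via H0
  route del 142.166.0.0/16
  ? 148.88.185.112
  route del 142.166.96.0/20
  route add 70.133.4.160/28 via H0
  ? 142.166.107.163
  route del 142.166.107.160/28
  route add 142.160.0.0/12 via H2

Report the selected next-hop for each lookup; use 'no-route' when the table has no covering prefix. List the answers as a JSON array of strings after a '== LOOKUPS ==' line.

Apply in order:
  + 128.0.0.0/2 (H2) depth=2
  + 142.166.107.160/28 (H1) depth=28
  + 142.166.0.0/16 (H2) depth=16
  + 0.0.0.0/0 (H0) depth=0
  ? 142.166.107.160  path d0:H0→d1:-→d2:H2→d3:-→d4:-→d5:-→d6:-→d7:-→d8:-→d9:-→d10:-→d11:-→d12:-→d13:-→d14:-→d15:-→d16:H2→d17:-→d18:-→d19:-→d20:-→d21:-→d22:-→d23:-→d24:-→d25:-→d26:-→d27:-→d28:H1  best=H1
  ? 128.42.243.112  path d0:H0→d1:-→d2:H2→d3:-→d4:-  best=H2
  ? 214.175.5.31  path d0:H0→d1:-  best=H0
  + 142.166.96.0/20 (H0) depth=20
  del 142.166.0.0/16 (clear depth 16)
  ? 148.88.185.112  path d0:H0→d1:-→d2:H2→d3:-  best=H2
  del 142.166.96.0/20 (clear depth 20)
  + 70.133.4.160/28 (H0) depth=28
  ? 142.166.107.163  path d0:H0→d1:-→d2:H2→d3:-→d4:-→d5:-→d6:-→d7:-→d8:-→d9:-→d10:-→d11:-→d12:-→d13:-→d14:-→d15:-→d16:-→d17:-→d18:-→d19:-→d20:-→d21:-→d22:-→d23:-→d24:-→d25:-→d26:-→d27:-→d28:H1  best=H1
  del 142.166.107.160/28 (clear depth 28)
  + 142.160.0.0/12 (H2) depth=12

== LOOKUPS ==
["H1","H2","H0","H2","H1"]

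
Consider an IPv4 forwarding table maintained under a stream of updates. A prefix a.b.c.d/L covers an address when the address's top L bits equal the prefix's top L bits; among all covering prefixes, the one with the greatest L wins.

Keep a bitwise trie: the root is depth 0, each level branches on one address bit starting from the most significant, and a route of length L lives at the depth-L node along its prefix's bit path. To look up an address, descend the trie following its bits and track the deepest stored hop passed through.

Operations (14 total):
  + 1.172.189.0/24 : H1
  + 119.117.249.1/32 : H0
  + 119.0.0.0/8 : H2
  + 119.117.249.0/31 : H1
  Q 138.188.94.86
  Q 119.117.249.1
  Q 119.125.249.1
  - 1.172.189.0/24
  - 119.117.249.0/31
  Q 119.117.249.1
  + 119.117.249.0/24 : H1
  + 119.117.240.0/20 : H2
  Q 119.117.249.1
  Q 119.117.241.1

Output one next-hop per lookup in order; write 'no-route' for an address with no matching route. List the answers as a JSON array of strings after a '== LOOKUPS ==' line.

Trace:
  + 1.172.189.0/24 (H1) depth=24
  + 119.117.249.1/32 (H0) depth=32
  + 119.0.0.0/8 (H2) depth=8
  + 119.117.249.0/31 (H1) depth=31
  ? 138.188.94.86  path d0:-  best=no-route
  ? 119.117.249.1  path d0:-→d1:-→d2:-→d3:-→d4:-→d5:-→d6:-→d7:-→d8:H2→d9:-→d10:-→d11:-→d12:-→d13:-→d14:-→d15:-→d16:-→d17:-→d18:-→d19:-→d20:-→d21:-→d22:-→d23:-→d24:-→d25:-→d26:-→d27:-→d28:-→d29:-→d30:-→d31:H1→d32:H0  best=H0
  ? 119.125.249.1  path d0:-→d1:-→d2:-→d3:-→d4:-→d5:-→d6:-→d7:-→d8:H2→d9:-→d10:-→d11:-→d12:-  best=H2
  del 1.172.189.0/24 (clear depth 24)
  del 119.117.249.0/31 (clear depth 31)
  ? 119.117.249.1  path d0:-→d1:-→d2:-→d3:-→d4:-→d5:-→d6:-→d7:-→d8:H2→d9:-→d10:-→d11:-→d12:-→d13:-→d14:-→d15:-→d16:-→d17:-→d18:-→d19:-→d20:-→d21:-→d22:-→d23:-→d24:-→d25:-→d26:-→d27:-→d28:-→d29:-→d30:-→d31:-→d32:H0  best=H0
  + 119.117.249.0/24 (H1) depth=24
  + 119.117.240.0/20 (H2) depth=20
  ? 119.117.249.1  path d0:-→d1:-→d2:-→d3:-→d4:-→d5:-→d6:-→d7:-→d8:H2→d9:-→d10:-→d11:-→d12:-→d13:-→d14:-→d15:-→d16:-→d17:-→d18:-→d19:-→d20:H2→d21:-→d22:-→d23:-→d24:H1→d25:-→d26:-→d27:-→d28:-→d29:-→d30:-→d31:-→d32:H0  best=H0
  ? 119.117.241.1  path d0:-→d1:-→d2:-→d3:-→d4:-→d5:-→d6:-→d7:-→d8:H2→d9:-→d10:-→d11:-→d12:-→d13:-→d14:-→d15:-→d16:-→d17:-→d18:-→d19:-→d20:H2  best=H2

== LOOKUPS ==
["no-route","H0","H2","H0","H0","H2"]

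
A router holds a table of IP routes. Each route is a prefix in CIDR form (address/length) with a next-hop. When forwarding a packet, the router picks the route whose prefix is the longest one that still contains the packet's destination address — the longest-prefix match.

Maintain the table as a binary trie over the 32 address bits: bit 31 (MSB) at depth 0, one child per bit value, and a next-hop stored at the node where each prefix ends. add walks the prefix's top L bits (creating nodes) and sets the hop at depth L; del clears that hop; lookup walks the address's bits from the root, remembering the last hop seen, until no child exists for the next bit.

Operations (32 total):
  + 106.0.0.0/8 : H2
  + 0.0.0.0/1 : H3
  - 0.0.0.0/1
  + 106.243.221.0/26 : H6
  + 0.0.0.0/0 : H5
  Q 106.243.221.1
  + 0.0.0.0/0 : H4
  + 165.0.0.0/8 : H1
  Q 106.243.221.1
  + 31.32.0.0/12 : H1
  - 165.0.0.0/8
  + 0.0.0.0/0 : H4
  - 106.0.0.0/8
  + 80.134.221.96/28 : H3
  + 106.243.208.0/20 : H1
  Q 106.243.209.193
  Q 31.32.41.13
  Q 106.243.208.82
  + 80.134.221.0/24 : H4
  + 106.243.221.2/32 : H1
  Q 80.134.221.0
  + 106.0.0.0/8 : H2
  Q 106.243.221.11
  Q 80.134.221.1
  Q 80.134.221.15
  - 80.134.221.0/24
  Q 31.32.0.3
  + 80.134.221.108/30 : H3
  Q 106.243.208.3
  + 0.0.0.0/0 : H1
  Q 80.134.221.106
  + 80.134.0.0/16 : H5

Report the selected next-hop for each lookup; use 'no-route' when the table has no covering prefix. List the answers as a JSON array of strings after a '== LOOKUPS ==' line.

Trace:
  + 106.0.0.0/8 (H2) depth=8
  + 0.0.0.0/1 (H3) depth=1
  del 0.0.0.0/1 (clear depth 1)
  + 106.243.221.0/26 (H6) depth=26
  + 0.0.0.0/0 (H5) depth=0
  lookup 106.243.221.1: bits 01101010111100111101110100 walk d0:H5→d1:-→d2:-→d3:-→d4:-→d5:-→d6:-→d7:-→d8:H2→d9:-→d10:-→d11:-→d12:-→d13:-→d14:-→d15:-→d16:-→d17:-→d18:-→d19:-→d20:-→d21:-→d22:-→d23:-→d24:-→d25:-→d26:H6 -> H6
  + 0.0.0.0/0 (H4) depth=0
  + 165.0.0.0/8 (H1) depth=8
  lookup 106.243.221.1: bits 01101010111100111101110100 walk d0:H4→d1:-→d2:-→d3:-→d4:-→d5:-→d6:-→d7:-→d8:H2→d9:-→d10:-→d11:-→d12:-→d13:-→d14:-→d15:-→d16:-→d17:-→d18:-→d19:-→d20:-→d21:-→d22:-→d23:-→d24:-→d25:-→d26:H6 -> H6
  + 31.32.0.0/12 (H1) depth=12
  del 165.0.0.0/8 (clear depth 8)
  + 0.0.0.0/0 (H4) depth=0
  del 106.0.0.0/8 (clear depth 8)
  + 80.134.221.96/28 (H3) depth=28
  + 106.243.208.0/20 (H1) depth=20
  lookup 106.243.209.193: bits 01101010111100111101 walk d0:H4→d1:-→d2:-→d3:-→d4:-→d5:-→d6:-→d7:-→d8:-→d9:-→d10:-→d11:-→d12:-→d13:-→d14:-→d15:-→d16:-→d17:-→d18:-→d19:-→d20:H1 -> H1
  lookup 31.32.41.13: bits 000111110010 walk d0:H4→d1:-→d2:-→d3:-→d4:-→d5:-→d6:-→d7:-→d8:-→d9:-→d10:-→d11:-→d12:H1 -> H1
  lookup 106.243.208.82: bits 01101010111100111101 walk d0:H4→d1:-→d2:-→d3:-→d4:-→d5:-→d6:-→d7:-→d8:-→d9:-→d10:-→d11:-→d12:-→d13:-→d14:-→d15:-→d16:-→d17:-→d18:-→d19:-→d20:H1 -> H1
  + 80.134.221.0/24 (H4) depth=24
  + 106.243.221.2/32 (H1) depth=32
  lookup 80.134.221.0: bits 0101000010000110110111010 walk d0:H4→d1:-→d2:-→d3:-→d4:-→d5:-→d6:-→d7:-→d8:-→d9:-→d10:-→d11:-→d12:-→d13:-→d14:-→d15:-→d16:-→d17:-→d18:-→d19:-→d20:-→d21:-→d22:-→d23:-→d24:H4→d25:- -> H4
  + 106.0.0.0/8 (H2) depth=8
  lookup 106.243.221.11: bits 0110101011110011110111010000 walk d0:H4→d1:-→d2:-→d3:-→d4:-→d5:-→d6:-→d7:-→d8:H2→d9:-→d10:-→d11:-→d12:-→d13:-→d14:-→d15:-→d16:-→d17:-→d18:-→d19:-→d20:H1→d21:-→d22:-→d23:-→d24:-→d25:-→d26:H6→d27:-→d28:- -> H6
  lookup 80.134.221.1: bits 0101000010000110110111010 walk d0:H4→d1:-→d2:-→d3:-→d4:-→d5:-→d6:-→d7:-→d8:-→d9:-→d10:-→d11:-→d12:-→d13:-→d14:-→d15:-→d16:-→d17:-→d18:-→d19:-→d20:-→d21:-→d22:-→d23:-→d24:H4→d25:- -> H4
  lookup 80.134.221.15: bits 0101000010000110110111010 walk d0:H4→d1:-→d2:-→d3:-→d4:-→d5:-→d6:-→d7:-→d8:-→d9:-→d10:-→d11:-→d12:-→d13:-→d14:-→d15:-→d16:-→d17:-→d18:-→d19:-→d20:-→d21:-→d22:-→d23:-→d24:H4→d25:- -> H4
  del 80.134.221.0/24 (clear depth 24)
  lookup 31.32.0.3: bits 000111110010 walk d0:H4→d1:-→d2:-→d3:-→d4:-→d5:-→d6:-→d7:-→d8:-→d9:-→d10:-→d11:-→d12:H1 -> H1
  + 80.134.221.108/30 (H3) depth=30
  lookup 106.243.208.3: bits 01101010111100111101 walk d0:H4→d1:-→d2:-→d3:-→d4:-→d5:-→d6:-→d7:-→d8:H2→d9:-→d10:-→d11:-→d12:-→d13:-→d14:-→d15:-→d16:-→d17:-→d18:-→d19:-→d20:H1 -> H1
  + 0.0.0.0/0 (H1) depth=0
  lookup 80.134.221.106: bits 01010000100001101101110101101 walk d0:H1→d1:-→d2:-→d3:-→d4:-→d5:-→d6:-→d7:-→d8:-→d9:-→d10:-→d11:-→d12:-→d13:-→d14:-→d15:-→d16:-→d17:-→d18:-→d19:-→d20:-→d21:-→d22:-→d23:-→d24:-→d25:-→d26:-→d27:-→d28:H3→d29:- -> H3
  + 80.134.0.0/16 (H5) depth=16

== LOOKUPS ==
["H6","H6","H1","H1","H1","H4","H6","H4","H4","H1","H1","H3"]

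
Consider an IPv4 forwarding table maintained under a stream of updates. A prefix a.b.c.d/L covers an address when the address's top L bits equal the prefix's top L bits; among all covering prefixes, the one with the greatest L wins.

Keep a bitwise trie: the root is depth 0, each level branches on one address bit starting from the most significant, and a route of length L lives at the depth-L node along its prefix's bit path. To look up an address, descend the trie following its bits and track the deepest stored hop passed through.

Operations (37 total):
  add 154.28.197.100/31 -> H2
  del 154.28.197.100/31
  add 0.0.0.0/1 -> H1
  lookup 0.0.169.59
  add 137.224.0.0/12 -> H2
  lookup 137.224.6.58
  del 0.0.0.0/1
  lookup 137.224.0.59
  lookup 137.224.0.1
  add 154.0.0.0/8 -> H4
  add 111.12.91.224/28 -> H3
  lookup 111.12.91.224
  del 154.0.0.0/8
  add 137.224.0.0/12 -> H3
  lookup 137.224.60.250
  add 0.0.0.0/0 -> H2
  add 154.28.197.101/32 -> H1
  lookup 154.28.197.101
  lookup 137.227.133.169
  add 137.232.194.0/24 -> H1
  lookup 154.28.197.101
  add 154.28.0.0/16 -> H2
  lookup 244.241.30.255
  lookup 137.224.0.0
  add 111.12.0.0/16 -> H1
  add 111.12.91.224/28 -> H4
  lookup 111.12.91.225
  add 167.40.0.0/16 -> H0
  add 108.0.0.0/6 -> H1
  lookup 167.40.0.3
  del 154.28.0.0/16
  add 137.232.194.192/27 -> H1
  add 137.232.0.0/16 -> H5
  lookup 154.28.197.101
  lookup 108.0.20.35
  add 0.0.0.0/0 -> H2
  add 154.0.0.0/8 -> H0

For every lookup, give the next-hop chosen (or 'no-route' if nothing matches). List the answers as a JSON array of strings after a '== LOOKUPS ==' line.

Process each operation:
  add 154.28.197.100/31 -> H2 at depth 31
  - 154.28.197.100/31 clear@31
  add 0.0.0.0/1 -> H1 at depth 1
  Q 0.0.169.59: descend 0 ; hops seen [H1] ; pick H1
  add 137.224.0.0/12 -> H2 at depth 12
  Q 137.224.6.58: descend 100010011110 ; hops seen [H2] ; pick H2
  - 0.0.0.0/1 clear@1
  Q 137.224.0.59: descend 100010011110 ; hops seen [H2] ; pick H2
  Q 137.224.0.1: descend 100010011110 ; hops seen [H2] ; pick H2
  add 154.0.0.0/8 -> H4 at depth 8
  add 111.12.91.224/28 -> H3 at depth 28
  Q 111.12.91.224: descend 0110111100001100010110111110 ; hops seen [H3] ; pick H3
  - 154.0.0.0/8 clear@8
  add 137.224.0.0/12 -> H3 at depth 12
  Q 137.224.60.250: descend 100010011110 ; hops seen [H3] ; pick H3
  add 0.0.0.0/0 -> H2 at depth 0
  add 154.28.197.101/32 -> H1 at depth 32
  Q 154.28.197.101: descend 10011010000111001100010101100101 ; hops seen [H2,H1] ; pick H1
  Q 137.227.133.169: descend 100010011110 ; hops seen [H2,H3] ; pick H3
  add 137.232.194.0/24 -> H1 at depth 24
  Q 154.28.197.101: descend 10011010000111001100010101100101 ; hops seen [H2,H1] ; pick H1
  add 154.28.0.0/16 -> H2 at depth 16
  Q 244.241.30.255: descend 1 ; hops seen [H2] ; pick H2
  Q 137.224.0.0: descend 100010011110 ; hops seen [H2,H3] ; pick H3
  add 111.12.0.0/16 -> H1 at depth 16
  add 111.12.91.224/28 -> H4 at depth 28
  Q 111.12.91.225: descend 0110111100001100010110111110 ; hops seen [H2,H1,H4] ; pick H4
  add 167.40.0.0/16 -> H0 at depth 16
  add 108.0.0.0/6 -> H1 at depth 6
  Q 167.40.0.3: descend 1010011100101000 ; hops seen [H2,H0] ; pick H0
  - 154.28.0.0/16 clear@16
  add 137.232.194.192/27 -> H1 at depth 27
  add 137.232.0.0/16 -> H5 at depth 16
  Q 154.28.197.101: descend 10011010000111001100010101100101 ; hops seen [H2,H1] ; pick H1
  Q 108.0.20.35: descend 011011 ; hops seen [H2,H1] ; pick H1
  add 0.0.0.0/0 -> H2 at depth 0
  add 154.0.0.0/8 -> H0 at depth 8

== LOOKUPS ==
["H1","H2","H2","H2","H3","H3","H1","H3","H1","H2","H3","H4","H0","H1","H1"]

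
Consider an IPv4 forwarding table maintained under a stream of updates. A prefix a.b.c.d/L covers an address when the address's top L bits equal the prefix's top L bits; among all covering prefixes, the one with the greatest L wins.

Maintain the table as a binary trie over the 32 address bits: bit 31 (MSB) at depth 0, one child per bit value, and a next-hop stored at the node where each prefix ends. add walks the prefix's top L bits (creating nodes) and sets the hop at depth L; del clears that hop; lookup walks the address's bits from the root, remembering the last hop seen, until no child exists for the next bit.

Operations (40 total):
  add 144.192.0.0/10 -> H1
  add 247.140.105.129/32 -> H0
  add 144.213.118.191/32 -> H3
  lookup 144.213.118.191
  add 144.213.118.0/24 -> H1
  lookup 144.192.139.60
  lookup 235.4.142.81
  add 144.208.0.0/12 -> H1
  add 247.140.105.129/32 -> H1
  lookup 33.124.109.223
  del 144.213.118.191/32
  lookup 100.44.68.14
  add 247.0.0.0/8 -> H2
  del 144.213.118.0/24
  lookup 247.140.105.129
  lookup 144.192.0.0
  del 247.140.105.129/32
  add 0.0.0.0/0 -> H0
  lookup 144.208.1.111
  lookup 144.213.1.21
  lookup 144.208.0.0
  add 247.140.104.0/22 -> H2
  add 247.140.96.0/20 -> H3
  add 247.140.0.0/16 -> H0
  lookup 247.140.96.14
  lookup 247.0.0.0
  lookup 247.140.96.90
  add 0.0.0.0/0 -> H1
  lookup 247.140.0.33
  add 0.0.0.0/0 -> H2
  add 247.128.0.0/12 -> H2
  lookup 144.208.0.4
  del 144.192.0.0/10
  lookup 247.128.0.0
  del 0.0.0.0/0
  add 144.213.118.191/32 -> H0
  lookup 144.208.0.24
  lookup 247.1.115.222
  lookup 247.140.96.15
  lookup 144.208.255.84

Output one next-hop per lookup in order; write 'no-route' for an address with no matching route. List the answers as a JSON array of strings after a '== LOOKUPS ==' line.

Process each operation:
  add 144.192.0.0/10 -> H1 at depth 10
  add 247.140.105.129/32 -> H0 at depth 32
  add 144.213.118.191/32 -> H3 at depth 32
  ? 144.213.118.191  path d0:-→d1:-→d2:-→d3:-→d4:-→d5:-→d6:-→d7:-→d8:-→d9:-→d10:H1→d11:-→d12:-→d13:-→d14:-→d15:-→d16:-→d17:-→d18:-→d19:-→d20:-→d21:-→d22:-→d23:-→d24:-→d25:-→d26:-→d27:-→d28:-→d29:-→d30:-→d31:-→d32:H3  best=H3
  add 144.213.118.0/24 -> H1 at depth 24
  ? 144.192.139.60  path d0:-→d1:-→d2:-→d3:-→d4:-→d5:-→d6:-→d7:-→d8:-→d9:-→d10:H1→d11:-  best=H1
  ? 235.4.142.81  path d0:-→d1:-→d2:-→d3:-  best=no-route
  add 144.208.0.0/12 -> H1 at depth 12
  add 247.140.105.129/32 -> H1 at depth 32
  ? 33.124.109.223  path d0:-  best=no-route
  del 144.213.118.191/32 (clear depth 32)
  ? 100.44.68.14  path d0:-  best=no-route
  add 247.0.0.0/8 -> H2 at depth 8
  del 144.213.118.0/24 (clear depth 24)
  ? 247.140.105.129  path d0:-→d1:-→d2:-→d3:-→d4:-→d5:-→d6:-→d7:-→d8:H2→d9:-→d10:-→d11:-→d12:-→d13:-→d14:-→d15:-→d16:-→d17:-→d18:-→d19:-→d20:-→d21:-→d22:-→d23:-→d24:-→d25:-→d26:-→d27:-→d28:-→d29:-→d30:-→d31:-→d32:H1  best=H1
  ? 144.192.0.0  path d0:-→d1:-→d2:-→d3:-→d4:-→d5:-→d6:-→d7:-→d8:-→d9:-→d10:H1→d11:-  best=H1
  del 247.140.105.129/32 (clear depth 32)
  add 0.0.0.0/0 -> H0 at depth 0
  ? 144.208.1.111  path d0:H0→d1:-→d2:-→d3:-→d4:-→d5:-→d6:-→d7:-→d8:-→d9:-→d10:H1→d11:-→d12:H1→d13:-  best=H1
  ? 144.213.1.21  path d0:H0→d1:-→d2:-→d3:-→d4:-→d5:-→d6:-→d7:-→d8:-→d9:-→d10:H1→d11:-→d12:H1→d13:-→d14:-→d15:-→d16:-→d17:-  best=H1
  ? 144.208.0.0  path d0:H0→d1:-→d2:-→d3:-→d4:-→d5:-→d6:-→d7:-→d8:-→d9:-→d10:H1→d11:-→d12:H1→d13:-  best=H1
  add 247.140.104.0/22 -> H2 at depth 22
  add 247.140.96.0/20 -> H3 at depth 20
  add 247.140.0.0/16 -> H0 at depth 16
  ? 247.140.96.14  path d0:H0→d1:-→d2:-→d3:-→d4:-→d5:-→d6:-→d7:-→d8:H2→d9:-→d10:-→d11:-→d12:-→d13:-→d14:-→d15:-→d16:H0→d17:-→d18:-→d19:-→d20:H3  best=H3
  ? 247.0.0.0  path d0:H0→d1:-→d2:-→d3:-→d4:-→d5:-→d6:-→d7:-→d8:H2  best=H2
  ? 247.140.96.90  path d0:H0→d1:-→d2:-→d3:-→d4:-→d5:-→d6:-→d7:-→d8:H2→d9:-→d10:-→d11:-→d12:-→d13:-→d14:-→d15:-→d16:H0→d17:-→d18:-→d19:-→d20:H3  best=H3
  add 0.0.0.0/0 -> H1 at depth 0
  ? 247.140.0.33  path d0:H1→d1:-→d2:-→d3:-→d4:-→d5:-→d6:-→d7:-→d8:H2→d9:-→d10:-→d11:-→d12:-→d13:-→d14:-→d15:-→d16:H0→d17:-  best=H0
  add 0.0.0.0/0 -> H2 at depth 0
  add 247.128.0.0/12 -> H2 at depth 12
  ? 144.208.0.4  path d0:H2→d1:-→d2:-→d3:-→d4:-→d5:-→d6:-→d7:-→d8:-→d9:-→d10:H1→d11:-→d12:H1→d13:-  best=H1
  del 144.192.0.0/10 (clear depth 10)
  ? 247.128.0.0  path d0:H2→d1:-→d2:-→d3:-→d4:-→d5:-→d6:-→d7:-→d8:H2→d9:-→d10:-→d11:-→d12:H2  best=H2
  del 0.0.0.0/0 (clear depth 0)
  add 144.213.118.191/32 -> H0 at depth 32
  ? 144.208.0.24  path d0:-→d1:-→d2:-→d3:-→d4:-→d5:-→d6:-→d7:-→d8:-→d9:-→d10:-→d11:-→d12:H1→d13:-  best=H1
  ? 247.1.115.222  path d0:-→d1:-→d2:-→d3:-→d4:-→d5:-→d6:-→d7:-→d8:H2  best=H2
  ? 247.140.96.15  path d0:-→d1:-→d2:-→d3:-→d4:-→d5:-→d6:-→d7:-→d8:H2→d9:-→d10:-→d11:-→d12:H2→d13:-→d14:-→d15:-→d16:H0→d17:-→d18:-→d19:-→d20:H3  best=H3
  ? 144.208.255.84  path d0:-→d1:-→d2:-→d3:-→d4:-→d5:-→d6:-→d7:-→d8:-→d9:-→d10:-→d11:-→d12:H1→d13:-  best=H1

== LOOKUPS ==
["H3","H1","no-route","no-route","no-route","H1","H1","H1","H1","H1","H3","H2","H3","H0","H1","H2","H1","H2","H3","H1"]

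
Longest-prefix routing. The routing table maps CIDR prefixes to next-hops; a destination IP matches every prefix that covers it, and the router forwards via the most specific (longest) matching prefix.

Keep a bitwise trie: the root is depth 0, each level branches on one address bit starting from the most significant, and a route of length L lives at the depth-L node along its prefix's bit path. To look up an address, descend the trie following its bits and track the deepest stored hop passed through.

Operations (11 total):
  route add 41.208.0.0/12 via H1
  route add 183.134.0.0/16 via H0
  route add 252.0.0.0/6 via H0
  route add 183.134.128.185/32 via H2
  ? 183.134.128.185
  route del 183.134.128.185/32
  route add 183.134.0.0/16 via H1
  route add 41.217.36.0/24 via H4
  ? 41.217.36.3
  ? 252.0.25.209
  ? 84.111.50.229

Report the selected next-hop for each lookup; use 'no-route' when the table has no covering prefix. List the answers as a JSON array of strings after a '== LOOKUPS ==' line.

Process each operation:
  + 41.208.0.0/12 (H1) depth=12
  + 183.134.0.0/16 (H0) depth=16
  + 252.0.0.0/6 (H0) depth=6
  + 183.134.128.185/32 (H2) depth=32
  lookup 183.134.128.185: bits 10110111100001101000000010111001 walk d0:-→d1:-→d2:-→d3:-→d4:-→d5:-→d6:-→d7:-→d8:-→d9:-→d10:-→d11:-→d12:-→d13:-→d14:-→d15:-→d16:H0→d17:-→d18:-→d19:-→d20:-→d21:-→d22:-→d23:-→d24:-→d25:-→d26:-→d27:-→d28:-→d29:-→d30:-→d31:-→d32:H2 -> H2
  del 183.134.128.185/32 (clear depth 32)
  + 183.134.0.0/16 (H1) depth=16
  + 41.217.36.0/24 (H4) depth=24
  lookup 41.217.36.3: bits 001010011101100100100100 walk d0:-→d1:-→d2:-→d3:-→d4:-→d5:-→d6:-→d7:-→d8:-→d9:-→d10:-→d11:-→d12:H1→d13:-→d14:-→d15:-→d16:-→d17:-→d18:-→d19:-→d20:-→d21:-→d22:-→d23:-→d24:H4 -> H4
  lookup 252.0.25.209: bits 111111 walk d0:-→d1:-→d2:-→d3:-→d4:-→d5:-→d6:H0 -> H0
  lookup 84.111.50.229: bits 0 walk d0:-→d1:- -> no-route

== LOOKUPS ==
["H2","H4","H0","no-route"]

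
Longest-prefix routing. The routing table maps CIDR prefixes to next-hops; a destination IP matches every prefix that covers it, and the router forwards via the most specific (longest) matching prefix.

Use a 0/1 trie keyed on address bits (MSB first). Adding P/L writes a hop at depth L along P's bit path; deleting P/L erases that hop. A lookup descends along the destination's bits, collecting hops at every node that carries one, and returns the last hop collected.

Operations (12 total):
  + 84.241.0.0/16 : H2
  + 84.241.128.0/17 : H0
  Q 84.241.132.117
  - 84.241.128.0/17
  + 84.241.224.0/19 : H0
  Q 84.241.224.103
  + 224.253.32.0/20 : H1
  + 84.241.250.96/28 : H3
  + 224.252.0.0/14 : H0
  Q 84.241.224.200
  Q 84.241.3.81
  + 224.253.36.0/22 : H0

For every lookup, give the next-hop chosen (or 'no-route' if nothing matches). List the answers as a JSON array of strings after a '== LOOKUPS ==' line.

Apply in order:
  add 84.241.0.0/16 -> H2 at depth 16
  add 84.241.128.0/17 -> H0 at depth 17
  ? 84.241.132.117  path d0:-→d1:-→d2:-→d3:-→d4:-→d5:-→d6:-→d7:-→d8:-→d9:-→d10:-→d11:-→d12:-→d13:-→d14:-→d15:-→d16:H2→d17:H0  best=H0
  - 84.241.128.0/17 clear@17
  add 84.241.224.0/19 -> H0 at depth 19
  ? 84.241.224.103  path d0:-→d1:-→d2:-→d3:-→d4:-→d5:-→d6:-→d7:-→d8:-→d9:-→d10:-→d11:-→d12:-→d13:-→d14:-→d15:-→d16:H2→d17:-→d18:-→d19:H0  best=H0
  add 224.253.32.0/20 -> H1 at depth 20
  add 84.241.250.96/28 -> H3 at depth 28
  add 224.252.0.0/14 -> H0 at depth 14
  ? 84.241.224.200  path d0:-→d1:-→d2:-→d3:-→d4:-→d5:-→d6:-→d7:-→d8:-→d9:-→d10:-→d11:-→d12:-→d13:-→d14:-→d15:-→d16:H2→d17:-→d18:-→d19:H0  best=H0
  ? 84.241.3.81  path d0:-→d1:-→d2:-→d3:-→d4:-→d5:-→d6:-→d7:-→d8:-→d9:-→d10:-→d11:-→d12:-→d13:-→d14:-→d15:-→d16:H2  best=H2
  add 224.253.36.0/22 -> H0 at depth 22

== LOOKUPS ==
["H0","H0","H0","H2"]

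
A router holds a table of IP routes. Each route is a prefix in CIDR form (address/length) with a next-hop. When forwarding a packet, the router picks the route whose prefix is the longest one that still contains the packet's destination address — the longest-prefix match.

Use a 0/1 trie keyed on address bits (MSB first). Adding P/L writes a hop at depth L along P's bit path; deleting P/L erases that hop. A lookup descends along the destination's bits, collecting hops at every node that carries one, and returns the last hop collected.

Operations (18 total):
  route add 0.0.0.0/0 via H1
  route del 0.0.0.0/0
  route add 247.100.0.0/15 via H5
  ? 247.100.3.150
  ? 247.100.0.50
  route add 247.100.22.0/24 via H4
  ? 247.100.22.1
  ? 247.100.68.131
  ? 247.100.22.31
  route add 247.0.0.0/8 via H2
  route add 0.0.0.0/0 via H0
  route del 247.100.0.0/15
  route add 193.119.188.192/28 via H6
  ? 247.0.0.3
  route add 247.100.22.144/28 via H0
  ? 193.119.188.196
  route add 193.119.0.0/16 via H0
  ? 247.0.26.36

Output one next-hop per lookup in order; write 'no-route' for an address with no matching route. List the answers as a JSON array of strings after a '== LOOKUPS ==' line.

Process each operation:
  + 0.0.0.0/0 (H1) depth=0
  del 0.0.0.0/0 (clear depth 0)
  + 247.100.0.0/15 (H5) depth=15
  Q 247.100.3.150: descend 111101110110010 ; hops seen [H5] ; pick H5
  Q 247.100.0.50: descend 111101110110010 ; hops seen [H5] ; pick H5
  + 247.100.22.0/24 (H4) depth=24
  Q 247.100.22.1: descend 111101110110010000010110 ; hops seen [H5,H4] ; pick H4
  Q 247.100.68.131: descend 11110111011001000 ; hops seen [H5] ; pick H5
  Q 247.100.22.31: descend 111101110110010000010110 ; hops seen [H5,H4] ; pick H4
  + 247.0.0.0/8 (H2) depth=8
  + 0.0.0.0/0 (H0) depth=0
  del 247.100.0.0/15 (clear depth 15)
  + 193.119.188.192/28 (H6) depth=28
  Q 247.0.0.3: descend 111101110 ; hops seen [H0,H2] ; pick H2
  + 247.100.22.144/28 (H0) depth=28
  Q 193.119.188.196: descend 1100000101110111101111001100 ; hops seen [H0,H6] ; pick H6
  + 193.119.0.0/16 (H0) depth=16
  Q 247.0.26.36: descend 111101110 ; hops seen [H0,H2] ; pick H2

== LOOKUPS ==
["H5","H5","H4","H5","H4","H2","H6","H2"]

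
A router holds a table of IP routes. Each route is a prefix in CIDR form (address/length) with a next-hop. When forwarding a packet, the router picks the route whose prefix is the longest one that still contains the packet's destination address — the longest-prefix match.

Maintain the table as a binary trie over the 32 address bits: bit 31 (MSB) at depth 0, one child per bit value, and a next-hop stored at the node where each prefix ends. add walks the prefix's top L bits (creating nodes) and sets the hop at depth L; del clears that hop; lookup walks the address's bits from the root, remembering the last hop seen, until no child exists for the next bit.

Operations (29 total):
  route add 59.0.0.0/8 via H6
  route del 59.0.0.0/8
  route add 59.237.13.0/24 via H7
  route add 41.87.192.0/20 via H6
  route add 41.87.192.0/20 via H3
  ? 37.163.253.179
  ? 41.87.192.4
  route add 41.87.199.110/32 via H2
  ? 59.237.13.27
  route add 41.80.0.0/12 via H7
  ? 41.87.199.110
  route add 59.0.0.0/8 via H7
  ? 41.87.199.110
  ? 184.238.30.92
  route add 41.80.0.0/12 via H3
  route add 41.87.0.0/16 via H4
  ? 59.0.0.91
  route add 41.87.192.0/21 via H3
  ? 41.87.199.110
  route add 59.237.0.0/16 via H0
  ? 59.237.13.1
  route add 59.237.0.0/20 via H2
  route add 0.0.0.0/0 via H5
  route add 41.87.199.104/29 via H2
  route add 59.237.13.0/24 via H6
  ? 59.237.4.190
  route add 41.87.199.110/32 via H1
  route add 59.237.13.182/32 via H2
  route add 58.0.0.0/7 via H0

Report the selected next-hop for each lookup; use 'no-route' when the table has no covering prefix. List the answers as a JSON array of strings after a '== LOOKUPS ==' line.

Apply in order:
  + 59.0.0.0/8 (H6) depth=8
  - 59.0.0.0/8 clear@8
  + 59.237.13.0/24 (H7) depth=24
  + 41.87.192.0/20 (H6) depth=20
  + 41.87.192.0/20 (H3) depth=20
  Q 37.163.253.179: descend 0010 ; hops seen [∅] ; pick no-route
  Q 41.87.192.4: descend 00101001010101111100 ; hops seen [H3] ; pick H3
  + 41.87.199.110/32 (H2) depth=32
  Q 59.237.13.27: descend 001110111110110100001101 ; hops seen [H7] ; pick H7
  + 41.80.0.0/12 (H7) depth=12
  Q 41.87.199.110: descend 00101001010101111100011101101110 ; hops seen [H7,H3,H2] ; pick H2
  + 59.0.0.0/8 (H7) depth=8
  Q 41.87.199.110: descend 00101001010101111100011101101110 ; hops seen [H7,H3,H2] ; pick H2
  Q 184.238.30.92: descend ε ; hops seen [∅] ; pick no-route
  + 41.80.0.0/12 (H3) depth=12
  + 41.87.0.0/16 (H4) depth=16
  Q 59.0.0.91: descend 00111011 ; hops seen [H7] ; pick H7
  + 41.87.192.0/21 (H3) depth=21
  Q 41.87.199.110: descend 00101001010101111100011101101110 ; hops seen [H3,H4,H3,H3,H2] ; pick H2
  + 59.237.0.0/16 (H0) depth=16
  Q 59.237.13.1: descend 001110111110110100001101 ; hops seen [H7,H0,H7] ; pick H7
  + 59.237.0.0/20 (H2) depth=20
  + 0.0.0.0/0 (H5) depth=0
  + 41.87.199.104/29 (H2) depth=29
  + 59.237.13.0/24 (H6) depth=24
  Q 59.237.4.190: descend 00111011111011010000 ; hops seen [H5,H7,H0,H2] ; pick H2
  + 41.87.199.110/32 (H1) depth=32
  + 59.237.13.182/32 (H2) depth=32
  + 58.0.0.0/7 (H0) depth=7

== LOOKUPS ==
["no-route","H3","H7","H2","H2","no-route","H7","H2","H7","H2"]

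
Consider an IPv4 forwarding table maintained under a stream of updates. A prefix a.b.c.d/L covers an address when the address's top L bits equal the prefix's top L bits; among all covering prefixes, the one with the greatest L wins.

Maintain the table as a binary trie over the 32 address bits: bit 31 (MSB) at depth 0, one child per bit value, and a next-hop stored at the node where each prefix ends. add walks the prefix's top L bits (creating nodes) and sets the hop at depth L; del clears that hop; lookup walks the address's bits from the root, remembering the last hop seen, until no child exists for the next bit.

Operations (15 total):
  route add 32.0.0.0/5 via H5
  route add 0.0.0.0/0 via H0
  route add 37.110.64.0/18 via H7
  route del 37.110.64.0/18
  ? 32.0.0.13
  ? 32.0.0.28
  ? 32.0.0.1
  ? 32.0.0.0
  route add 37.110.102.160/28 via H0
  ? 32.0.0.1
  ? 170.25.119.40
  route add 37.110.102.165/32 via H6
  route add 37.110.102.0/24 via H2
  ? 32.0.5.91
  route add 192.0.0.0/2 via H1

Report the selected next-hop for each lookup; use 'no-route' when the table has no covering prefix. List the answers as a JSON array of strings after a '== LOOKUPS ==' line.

Process each operation:
  + 32.0.0.0/5 (H5) depth=5
  + 0.0.0.0/0 (H0) depth=0
  + 37.110.64.0/18 (H7) depth=18
  - 37.110.64.0/18 clear@18
  lookup 32.0.0.13: bits 00100 walk d0:H0→d1:-→d2:-→d3:-→d4:-→d5:H5 -> H5
  lookup 32.0.0.28: bits 00100 walk d0:H0→d1:-→d2:-→d3:-→d4:-→d5:H5 -> H5
  lookup 32.0.0.1: bits 00100 walk d0:H0→d1:-→d2:-→d3:-→d4:-→d5:H5 -> H5
  lookup 32.0.0.0: bits 00100 walk d0:H0→d1:-→d2:-→d3:-→d4:-→d5:H5 -> H5
  + 37.110.102.160/28 (H0) depth=28
  lookup 32.0.0.1: bits 00100 walk d0:H0→d1:-→d2:-→d3:-→d4:-→d5:H5 -> H5
  lookup 170.25.119.40: bits ε walk d0:H0 -> H0
  + 37.110.102.165/32 (H6) depth=32
  + 37.110.102.0/24 (H2) depth=24
  lookup 32.0.5.91: bits 00100 walk d0:H0→d1:-→d2:-→d3:-→d4:-→d5:H5 -> H5
  + 192.0.0.0/2 (H1) depth=2

== LOOKUPS ==
["H5","H5","H5","H5","H5","H0","H5"]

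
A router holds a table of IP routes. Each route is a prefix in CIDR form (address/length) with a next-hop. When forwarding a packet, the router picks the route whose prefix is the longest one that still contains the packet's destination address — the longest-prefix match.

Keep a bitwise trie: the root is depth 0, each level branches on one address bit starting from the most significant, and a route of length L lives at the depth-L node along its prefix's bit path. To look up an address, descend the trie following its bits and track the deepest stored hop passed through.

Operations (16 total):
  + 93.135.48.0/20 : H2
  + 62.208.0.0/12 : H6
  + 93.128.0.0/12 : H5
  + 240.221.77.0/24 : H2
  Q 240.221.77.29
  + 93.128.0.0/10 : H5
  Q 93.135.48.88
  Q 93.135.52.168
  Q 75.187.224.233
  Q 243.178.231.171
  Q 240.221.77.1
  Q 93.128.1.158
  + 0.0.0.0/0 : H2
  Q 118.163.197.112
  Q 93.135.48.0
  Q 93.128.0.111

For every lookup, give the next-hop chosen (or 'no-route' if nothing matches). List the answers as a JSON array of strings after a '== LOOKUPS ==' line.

Trace:
  add 93.135.48.0/20 -> H2 at depth 20
  add 62.208.0.0/12 -> H6 at depth 12
  add 93.128.0.0/12 -> H5 at depth 12
  add 240.221.77.0/24 -> H2 at depth 24
  lookup 240.221.77.29: bits 111100001101110101001101 walk d0:-→d1:-→d2:-→d3:-→d4:-→d5:-→d6:-→d7:-→d8:-→d9:-→d10:-→d11:-→d12:-→d13:-→d14:-→d15:-→d16:-→d17:-→d18:-→d19:-→d20:-→d21:-→d22:-→d23:-→d24:H2 -> H2
  add 93.128.0.0/10 -> H5 at depth 10
  lookup 93.135.48.88: bits 01011101100001110011 walk d0:-→d1:-→d2:-→d3:-→d4:-→d5:-→d6:-→d7:-→d8:-→d9:-→d10:H5→d11:-→d12:H5→d13:-→d14:-→d15:-→d16:-→d17:-→d18:-→d19:-→d20:H2 -> H2
  lookup 93.135.52.168: bits 01011101100001110011 walk d0:-→d1:-→d2:-→d3:-→d4:-→d5:-→d6:-→d7:-→d8:-→d9:-→d10:H5→d11:-→d12:H5→d13:-→d14:-→d15:-→d16:-→d17:-→d18:-→d19:-→d20:H2 -> H2
  lookup 75.187.224.233: bits 010 walk d0:-→d1:-→d2:-→d3:- -> no-route
  lookup 243.178.231.171: bits 111100 walk d0:-→d1:-→d2:-→d3:-→d4:-→d5:-→d6:- -> no-route
  lookup 240.221.77.1: bits 111100001101110101001101 walk d0:-→d1:-→d2:-→d3:-→d4:-→d5:-→d6:-→d7:-→d8:-→d9:-→d10:-→d11:-→d12:-→d13:-→d14:-→d15:-→d16:-→d17:-→d18:-→d19:-→d20:-→d21:-→d22:-→d23:-→d24:H2 -> H2
  lookup 93.128.1.158: bits 0101110110000 walk d0:-→d1:-→d2:-→d3:-→d4:-→d5:-→d6:-→d7:-→d8:-→d9:-→d10:H5→d11:-→d12:H5→d13:- -> H5
  add 0.0.0.0/0 -> H2 at depth 0
  lookup 118.163.197.112: bits 01 walk d0:H2→d1:-→d2:- -> H2
  lookup 93.135.48.0: bits 01011101100001110011 walk d0:H2→d1:-→d2:-→d3:-→d4:-→d5:-→d6:-→d7:-→d8:-→d9:-→d10:H5→d11:-→d12:H5→d13:-→d14:-→d15:-→d16:-→d17:-→d18:-→d19:-→d20:H2 -> H2
  lookup 93.128.0.111: bits 0101110110000 walk d0:H2→d1:-→d2:-→d3:-→d4:-→d5:-→d6:-→d7:-→d8:-→d9:-→d10:H5→d11:-→d12:H5→d13:- -> H5

== LOOKUPS ==
["H2","H2","H2","no-route","no-route","H2","H5","H2","H2","H5"]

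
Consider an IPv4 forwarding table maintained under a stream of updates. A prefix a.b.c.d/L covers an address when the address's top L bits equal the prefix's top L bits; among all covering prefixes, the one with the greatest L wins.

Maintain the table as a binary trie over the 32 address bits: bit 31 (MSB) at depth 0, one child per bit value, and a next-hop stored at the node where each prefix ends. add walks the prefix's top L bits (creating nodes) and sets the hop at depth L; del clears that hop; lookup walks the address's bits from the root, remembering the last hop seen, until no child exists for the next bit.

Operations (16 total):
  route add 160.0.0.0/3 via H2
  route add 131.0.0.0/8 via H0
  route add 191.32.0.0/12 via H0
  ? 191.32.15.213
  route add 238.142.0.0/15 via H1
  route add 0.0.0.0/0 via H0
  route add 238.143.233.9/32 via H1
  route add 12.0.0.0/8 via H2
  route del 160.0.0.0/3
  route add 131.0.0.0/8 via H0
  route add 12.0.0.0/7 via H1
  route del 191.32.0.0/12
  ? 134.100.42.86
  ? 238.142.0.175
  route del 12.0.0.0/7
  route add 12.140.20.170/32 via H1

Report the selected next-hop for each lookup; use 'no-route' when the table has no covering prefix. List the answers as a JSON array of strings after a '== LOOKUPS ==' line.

Trace:
  add 160.0.0.0/3 -> H2 at depth 3
  add 131.0.0.0/8 -> H0 at depth 8
  add 191.32.0.0/12 -> H0 at depth 12
  Q 191.32.15.213: descend 101111110010 ; hops seen [H2,H0] ; pick H0
  add 238.142.0.0/15 -> H1 at depth 15
  add 0.0.0.0/0 -> H0 at depth 0
  add 238.143.233.9/32 -> H1 at depth 32
  add 12.0.0.0/8 -> H2 at depth 8
  del 160.0.0.0/3 (clear depth 3)
  add 131.0.0.0/8 -> H0 at depth 8
  add 12.0.0.0/7 -> H1 at depth 7
  del 191.32.0.0/12 (clear depth 12)
  Q 134.100.42.86: descend 10000 ; hops seen [H0] ; pick H0
  Q 238.142.0.175: descend 111011101000111 ; hops seen [H0,H1] ; pick H1
  del 12.0.0.0/7 (clear depth 7)
  add 12.140.20.170/32 -> H1 at depth 32

== LOOKUPS ==
["H0","H0","H1"]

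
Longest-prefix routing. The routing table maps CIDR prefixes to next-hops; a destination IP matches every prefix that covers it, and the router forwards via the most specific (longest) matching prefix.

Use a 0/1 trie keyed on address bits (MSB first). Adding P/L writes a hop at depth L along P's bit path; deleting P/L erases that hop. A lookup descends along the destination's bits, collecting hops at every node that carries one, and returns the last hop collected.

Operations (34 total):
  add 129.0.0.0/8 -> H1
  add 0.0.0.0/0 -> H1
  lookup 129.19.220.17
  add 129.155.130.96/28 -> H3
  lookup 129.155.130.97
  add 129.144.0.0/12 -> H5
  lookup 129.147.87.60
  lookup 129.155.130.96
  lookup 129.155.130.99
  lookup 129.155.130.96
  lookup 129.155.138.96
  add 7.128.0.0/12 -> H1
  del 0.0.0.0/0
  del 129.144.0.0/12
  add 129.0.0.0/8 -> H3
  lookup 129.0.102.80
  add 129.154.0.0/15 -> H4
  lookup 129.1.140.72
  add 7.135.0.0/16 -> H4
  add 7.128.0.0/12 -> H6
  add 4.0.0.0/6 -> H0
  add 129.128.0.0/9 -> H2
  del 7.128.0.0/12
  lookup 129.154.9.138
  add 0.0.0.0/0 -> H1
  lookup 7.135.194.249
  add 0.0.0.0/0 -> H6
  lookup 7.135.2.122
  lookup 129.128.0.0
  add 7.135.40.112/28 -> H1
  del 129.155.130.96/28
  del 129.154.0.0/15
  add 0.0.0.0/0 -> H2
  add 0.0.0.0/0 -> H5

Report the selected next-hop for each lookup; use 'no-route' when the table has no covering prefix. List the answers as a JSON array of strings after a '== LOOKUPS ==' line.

Process each operation:
  + 129.0.0.0/8 (H1) depth=8
  + 0.0.0.0/0 (H1) depth=0
  ? 129.19.220.17  path d0:H1→d1:-→d2:-→d3:-→d4:-→d5:-→d6:-→d7:-→d8:H1  best=H1
  + 129.155.130.96/28 (H3) depth=28
  ? 129.155.130.97  path d0:H1→d1:-→d2:-→d3:-→d4:-→d5:-→d6:-→d7:-→d8:H1→d9:-→d10:-→d11:-→d12:-→d13:-→d14:-→d15:-→d16:-→d17:-→d18:-→d19:-→d20:-→d21:-→d22:-→d23:-→d24:-→d25:-→d26:-→d27:-→d28:H3  best=H3
  + 129.144.0.0/12 (H5) depth=12
  ? 129.147.87.60  path d0:H1→d1:-→d2:-→d3:-→d4:-→d5:-→d6:-→d7:-→d8:H1→d9:-→d10:-→d11:-→d12:H5  best=H5
  ? 129.155.130.96  path d0:H1→d1:-→d2:-→d3:-→d4:-→d5:-→d6:-→d7:-→d8:H1→d9:-→d10:-→d11:-→d12:H5→d13:-→d14:-→d15:-→d16:-→d17:-→d18:-→d19:-→d20:-→d21:-→d22:-→d23:-→d24:-→d25:-→d26:-→d27:-→d28:H3  best=H3
  ? 129.155.130.99  path d0:H1→d1:-→d2:-→d3:-→d4:-→d5:-→d6:-→d7:-→d8:H1→d9:-→d10:-→d11:-→d12:H5→d13:-→d14:-→d15:-→d16:-→d17:-→d18:-→d19:-→d20:-→d21:-→d22:-→d23:-→d24:-→d25:-→d26:-→d27:-→d28:H3  best=H3
  ? 129.155.130.96  path d0:H1→d1:-→d2:-→d3:-→d4:-→d5:-→d6:-→d7:-→d8:H1→d9:-→d10:-→d11:-→d12:H5→d13:-→d14:-→d15:-→d16:-→d17:-→d18:-→d19:-→d20:-→d21:-→d22:-→d23:-→d24:-→d25:-→d26:-→d27:-→d28:H3  best=H3
  ? 129.155.138.96  path d0:H1→d1:-→d2:-→d3:-→d4:-→d5:-→d6:-→d7:-→d8:H1→d9:-→d10:-→d11:-→d12:H5→d13:-→d14:-→d15:-→d16:-→d17:-→d18:-→d19:-→d20:-  best=H5
  + 7.128.0.0/12 (H1) depth=12
  - 0.0.0.0/0 clear@0
  - 129.144.0.0/12 clear@12
  + 129.0.0.0/8 (H3) depth=8
  ? 129.0.102.80  path d0:-→d1:-→d2:-→d3:-→d4:-→d5:-→d6:-→d7:-→d8:H3  best=H3
  + 129.154.0.0/15 (H4) depth=15
  ? 129.1.140.72  path d0:-→d1:-→d2:-→d3:-→d4:-→d5:-→d6:-→d7:-→d8:H3  best=H3
  + 7.135.0.0/16 (H4) depth=16
  + 7.128.0.0/12 (H6) depth=12
  + 4.0.0.0/6 (H0) depth=6
  + 129.128.0.0/9 (H2) depth=9
  - 7.128.0.0/12 clear@12
  ? 129.154.9.138  path d0:-→d1:-→d2:-→d3:-→d4:-→d5:-→d6:-→d7:-→d8:H3→d9:H2→d10:-→d11:-→d12:-→d13:-→d14:-→d15:H4  best=H4
  + 0.0.0.0/0 (H1) depth=0
  ? 7.135.194.249  path d0:H1→d1:-→d2:-→d3:-→d4:-→d5:-→d6:H0→d7:-→d8:-→d9:-→d10:-→d11:-→d12:-→d13:-→d14:-→d15:-→d16:H4  best=H4
  + 0.0.0.0/0 (H6) depth=0
  ? 7.135.2.122  path d0:H6→d1:-→d2:-→d3:-→d4:-→d5:-→d6:H0→d7:-→d8:-→d9:-→d10:-→d11:-→d12:-→d13:-→d14:-→d15:-→d16:H4  best=H4
  ? 129.128.0.0  path d0:H6→d1:-→d2:-→d3:-→d4:-→d5:-→d6:-→d7:-→d8:H3→d9:H2→d10:-→d11:-  best=H2
  + 7.135.40.112/28 (H1) depth=28
  - 129.155.130.96/28 clear@28
  - 129.154.0.0/15 clear@15
  + 0.0.0.0/0 (H2) depth=0
  + 0.0.0.0/0 (H5) depth=0

== LOOKUPS ==
["H1","H3","H5","H3","H3","H3","H5","H3","H3","H4","H4","H4","H2"]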